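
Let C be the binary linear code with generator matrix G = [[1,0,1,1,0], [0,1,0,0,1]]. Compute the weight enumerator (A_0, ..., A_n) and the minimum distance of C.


Weight distribution: A_0 = 1, A_2 = 1, A_3 = 1, A_5 = 1. Minimum distance d = 2.

Enumerate all 2^2 = 4 messages m ∈ F_2^2.
For each, compute codeword c = mG in F_2^5, then tally its weight.
  m = 00 → c = 00000, weight = 0.
  m = 10 → c = 10110, weight = 3.
  m = 01 → c = 01001, weight = 2.
  m = 11 → c = 11111, weight = 5.
Tally weights:
  weight 0: 1 codewords.
  weight 2: 1 codewords.
  weight 3: 1 codewords.
  weight 5: 1 codewords.
Minimum distance d = smallest w > 0 with A_w > 0 = 2.
Sanity: Σ A_w = 4 = 2^2 = 4 ✓.


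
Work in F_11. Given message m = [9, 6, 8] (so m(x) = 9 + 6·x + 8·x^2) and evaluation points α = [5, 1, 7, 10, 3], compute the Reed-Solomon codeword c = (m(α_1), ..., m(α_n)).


c = [8, 1, 3, 0, 0]

Message polynomial: m(x) = 9 + 6·x + 8·x^2 (mod 11).
For each evaluation point α_i, compute m(α_i) mod 11:
  α_1 = 5: Horner steps 8 → 2 → 8, so m(5) = 8.
  α_2 = 1: Horner steps 8 → 3 → 1, so m(1) = 1.
  α_3 = 7: Horner steps 8 → 7 → 3, so m(7) = 3.
  α_4 = 10: Horner steps 8 → 9 → 0, so m(10) = 0.
  α_5 = 3: Horner steps 8 → 8 → 0, so m(3) = 0.
Codeword c = [8, 1, 3, 0, 0] ∈ F_11^5.


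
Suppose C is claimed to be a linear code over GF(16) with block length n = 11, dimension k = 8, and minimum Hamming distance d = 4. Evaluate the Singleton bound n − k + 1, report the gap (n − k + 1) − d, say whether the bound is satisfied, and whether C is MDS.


Singleton RHS = n − k + 1 = 4, slack = 0, bound satisfied, MDS.

Singleton bound: d ≤ n − k + 1.
Here n = 11, k = 8, so n − k + 1 = 4.
Given d = 4, check d ≤ 4: YES.
Slack = (n − k + 1) − d = 0.
The code is MDS (slack = 0).
Description: the claimed parameters are [11, 8, 4]_16; such a code would be MDS (meets Singleton bound).


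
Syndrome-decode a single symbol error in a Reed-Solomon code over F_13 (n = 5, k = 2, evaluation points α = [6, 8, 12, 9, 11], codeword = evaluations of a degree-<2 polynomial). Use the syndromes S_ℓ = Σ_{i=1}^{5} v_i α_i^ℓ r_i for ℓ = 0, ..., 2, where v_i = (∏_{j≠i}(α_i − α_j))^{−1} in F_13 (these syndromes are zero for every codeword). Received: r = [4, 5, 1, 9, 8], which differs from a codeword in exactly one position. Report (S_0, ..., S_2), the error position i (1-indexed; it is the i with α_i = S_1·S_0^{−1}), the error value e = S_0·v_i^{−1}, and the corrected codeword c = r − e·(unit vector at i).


S = (1, 8, 12), error at position 2, error magnitude e = 2, c = [4, 3, 1, 9, 8].

Step 1: column multipliers v_i = (∏_{j≠i}(α_i − α_j))^{−1} mod 13.
  i = 1 (α = 6): (6−8)(6−12)(6−9)(6−11) = (−2)·(−6)·(−3)·(−5) = 180 ≡ 11, so v_1 = 11^{−1} = 6 (mod 13).
  i = 2 (α = 8): (8−6)(8−12)(8−9)(8−11) = 2·(−4)·(−1)·(−3) = −24 ≡ 2, so v_2 = 2^{−1} = 7 (mod 13).
  i = 3 (α = 12): (12−6)(12−8)(12−9)(12−11) = 6·4·3·1 = 72 ≡ 7, so v_3 = 7^{−1} = 2 (mod 13).
  i = 4 (α = 9): (9−6)(9−8)(9−12)(9−11) = 3·1·(−3)·(−2) = 18 ≡ 5, so v_4 = 5^{−1} = 8 (mod 13).
  i = 5 (α = 11): (11−6)(11−8)(11−12)(11−9) = 5·3·(−1)·2 = −30 ≡ 9, so v_5 = 9^{−1} = 3 (mod 13).
  v = [6, 7, 2, 8, 3].
Step 2: syndromes of r = [4, 5, 1, 9, 8] (all sums mod 13).
  S_0 = Σ v_i r_i = 6·4 + 7·5 + 2·1 + 8·9 + 3·8 = 157 ≡ 1.
  S_1 = Σ v_i α_i r_i = 6·6·4 + 7·8·5 + 2·12·1 + 8·9·9 + 3·11·8 = 1360 ≡ 8.
  α_i^2 mod 13 = [10, 12, 1, 3, 4].
  S_2 = Σ v_i α_i^2 r_i = 6·10·4 + 7·12·5 + 2·1·1 + 8·3·9 + 3·4·8 = 974 ≡ 12.
  S = (1, 8, 12) ≠ 0, so r is not a codeword (an error is present).
Step 3: locate the error. For a single error e at position i, S_ℓ = v_i·e·α_i^ℓ, so α_err = S_1/S_0.
  S_0^{−1} = 1^{−1} = 1 (mod 13), so α_err = 8·1 = 8 ≡ 8 = α_2. Error position i = 2.
  Consistency check: S_2/S_1 = 12·5 = 60 ≡ 8 = α_err ✓ (single-error assumption holds).
Step 4: error magnitude e = S_0/v_2 = S_0·∏_{j≠2}(α_2 − α_j) = 1·2 = 2 ≡ 2 (mod 13).
Step 5: correct position 2: c_2 = r_2 − e = 5 − 2 ≡ 3 (mod 13). Hence c = [4, 3, 1, 9, 8].
  Check: interpolating c through the α_i gives m(x) = 7 + 6·x (degree < 2) with m(α_i) = c_i for every i, so c is indeed a codeword.


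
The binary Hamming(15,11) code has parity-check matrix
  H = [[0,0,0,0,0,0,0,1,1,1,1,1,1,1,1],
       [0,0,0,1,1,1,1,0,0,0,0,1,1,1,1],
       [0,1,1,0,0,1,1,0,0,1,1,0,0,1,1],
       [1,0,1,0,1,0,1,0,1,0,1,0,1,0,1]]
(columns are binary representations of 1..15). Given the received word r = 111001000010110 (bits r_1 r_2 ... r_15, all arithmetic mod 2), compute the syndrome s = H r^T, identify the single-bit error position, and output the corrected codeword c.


s = (1, 1, 1, 0)^T, error position = 14, corrected codeword c = 111001000010100

Compute s = H r^T mod 2 one row at a time:
  s_1 = 0 + 0 + 0 + 1 + 0 + 1 + 1 + 0 = 3 ≡ 1 (mod 2).
  s_2 = 0 + 0 + 1 + 0 + 0 + 1 + 1 + 0 = 3 ≡ 1 (mod 2).
  s_3 = 1 + 1 + 1 + 0 + 0 + 1 + 1 + 0 = 5 ≡ 1 (mod 2).
  s_4 = 1 + 1 + 0 + 0 + 0 + 1 + 1 + 0 = 4 ≡ 0 (mod 2).
s = (1, 1, 1, 0)^T — this equals column 14 of H (binary 1110), so error is at position 14.
Correct: flip bit 14 of r = 111001000010110 to get c = 111001000010100.


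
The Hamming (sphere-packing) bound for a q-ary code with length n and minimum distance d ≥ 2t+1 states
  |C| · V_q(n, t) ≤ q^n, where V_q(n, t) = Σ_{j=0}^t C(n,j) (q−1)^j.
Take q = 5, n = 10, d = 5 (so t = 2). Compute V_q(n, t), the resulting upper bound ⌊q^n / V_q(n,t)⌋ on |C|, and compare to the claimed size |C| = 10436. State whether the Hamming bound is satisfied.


V_q(n, t) = 761, q^n = 9765625, Hamming bound = 12832, |C| = 10436 ≤ bound (satisfied).

Step 1: Compute V_q(n, t) = Σ_{j=0}^2 C(n, j) (q−1)^j.
  j = 0: C(10,0)·(4)^0 = 1·1 = 1.
  j = 1: C(10,1)·(4)^1 = 10·4 = 40.
  j = 2: C(10,2)·(4)^2 = 45·16 = 720.
  V_q(n, t) = 1 + 40 + 720 = 761.
Step 2: q^n = 5^10 = 9765625.
Step 3: Hamming bound ⌊q^n / V_q(n,t)⌋ = ⌊9765625/761⌋ = 12832.
Step 4: Compare |C| = 10436 to 12832: satisfied.
The claimed |C| lies below the Hamming bound.


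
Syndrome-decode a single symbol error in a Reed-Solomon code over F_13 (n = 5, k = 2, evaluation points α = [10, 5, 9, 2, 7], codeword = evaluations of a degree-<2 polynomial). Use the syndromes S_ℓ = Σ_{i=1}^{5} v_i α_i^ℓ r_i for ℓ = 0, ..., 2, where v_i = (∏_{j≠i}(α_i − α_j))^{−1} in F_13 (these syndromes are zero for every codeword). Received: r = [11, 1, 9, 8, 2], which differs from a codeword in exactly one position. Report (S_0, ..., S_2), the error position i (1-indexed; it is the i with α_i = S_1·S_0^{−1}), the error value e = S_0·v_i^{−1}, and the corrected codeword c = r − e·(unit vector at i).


S = (11, 12, 6), error at position 5, error magnitude e = 10, c = [11, 1, 9, 8, 5].

Step 1: column multipliers v_i = (∏_{j≠i}(α_i − α_j))^{−1} mod 13.
  i = 1 (α = 10): (10−5)(10−9)(10−2)(10−7) = 5·1·8·3 = 120 ≡ 3, so v_1 = 3^{−1} = 9 (mod 13).
  i = 2 (α = 5): (5−10)(5−9)(5−2)(5−7) = (−5)·(−4)·3·(−2) = −120 ≡ 10, so v_2 = 10^{−1} = 4 (mod 13).
  i = 3 (α = 9): (9−10)(9−5)(9−2)(9−7) = (−1)·4·7·2 = −56 ≡ 9, so v_3 = 9^{−1} = 3 (mod 13).
  i = 4 (α = 2): (2−10)(2−5)(2−9)(2−7) = (−8)·(−3)·(−7)·(−5) = 840 ≡ 8, so v_4 = 8^{−1} = 5 (mod 13).
  i = 5 (α = 7): (7−10)(7−5)(7−9)(7−2) = (−3)·2·(−2)·5 = 60 ≡ 8, so v_5 = 8^{−1} = 5 (mod 13).
  v = [9, 4, 3, 5, 5].
Step 2: syndromes of r = [11, 1, 9, 8, 2] (all sums mod 13).
  S_0 = Σ v_i r_i = 9·11 + 4·1 + 3·9 + 5·8 + 5·2 = 180 ≡ 11.
  S_1 = Σ v_i α_i r_i = 9·10·11 + 4·5·1 + 3·9·9 + 5·2·8 + 5·7·2 = 1403 ≡ 12.
  α_i^2 mod 13 = [9, 12, 3, 4, 10].
  S_2 = Σ v_i α_i^2 r_i = 9·9·11 + 4·12·1 + 3·3·9 + 5·4·8 + 5·10·2 = 1280 ≡ 6.
  S = (11, 12, 6) ≠ 0, so r is not a codeword (an error is present).
Step 3: locate the error. For a single error e at position i, S_ℓ = v_i·e·α_i^ℓ, so α_err = S_1/S_0.
  S_0^{−1} = 11^{−1} = 6 (mod 13), so α_err = 12·6 = 72 ≡ 7 = α_5. Error position i = 5.
  Consistency check: S_2/S_1 = 6·12 = 72 ≡ 7 = α_err ✓ (single-error assumption holds).
Step 4: error magnitude e = S_0/v_5 = S_0·∏_{j≠5}(α_5 − α_j) = 11·8 = 88 ≡ 10 (mod 13).
Step 5: correct position 5: c_5 = r_5 − e = 2 − 10 ≡ 5 (mod 13). Hence c = [11, 1, 9, 8, 5].
  Check: interpolating c through the α_i gives m(x) = 4 + 2·x (degree < 2) with m(α_i) = c_i for every i, so c is indeed a codeword.


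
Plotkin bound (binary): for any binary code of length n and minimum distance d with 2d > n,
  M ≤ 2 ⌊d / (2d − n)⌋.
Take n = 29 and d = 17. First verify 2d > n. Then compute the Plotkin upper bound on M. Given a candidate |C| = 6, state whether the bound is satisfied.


Plotkin bound M ≤ 6; given |C| = 6 ≤ bound (satisfied).

Check applicability: 2d = 34, n = 29.
2d − n = 5 > 0, so Plotkin applies.
Compute d/(2d−n) = 17/5 ≈ 3.4000.
⌊d/(2d−n)⌋ = 3.
Plotkin bound: M ≤ 2·3 = 6.
Given |C| = 6, check: satisfied.
This |C| is at the Plotkin bound.


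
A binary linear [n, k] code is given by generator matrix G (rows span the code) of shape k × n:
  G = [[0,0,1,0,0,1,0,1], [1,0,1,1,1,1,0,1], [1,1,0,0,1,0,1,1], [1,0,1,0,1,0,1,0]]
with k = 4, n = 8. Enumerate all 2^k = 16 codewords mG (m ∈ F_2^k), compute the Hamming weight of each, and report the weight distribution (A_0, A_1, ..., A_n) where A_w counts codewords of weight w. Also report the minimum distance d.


Weight distribution: A_0 = 1, A_2 = 1, A_3 = 4, A_4 = 3, A_5 = 4, A_6 = 3. Minimum distance d = 2.

Enumerate all 2^4 = 16 messages m ∈ F_2^4.
For each, compute codeword c = mG in F_2^8, then tally its weight.
  m = 0000 → c = 00000000, weight = 0.
  m = 1000 → c = 00100101, weight = 3.
  m = 0100 → c = 10111101, weight = 6.
  m = 1100 → c = 10011000, weight = 3.
  m = 0010 → c = 11001011, weight = 5.
  m = 1010 → c = 11101110, weight = 6.
  m = 0110 → c = 01110110, weight = 5.
  m = 1110 → c = 01010011, weight = 4.
  m = 0001 → c = 10101010, weight = 4.
  m = 1001 → c = 10001111, weight = 5.
  m = 0101 → c = 00010111, weight = 4.
  m = 1101 → c = 00110010, weight = 3.
  m = 0011 → c = 01100001, weight = 3.
  m = 1011 → c = 01000100, weight = 2.
  m = 0111 → c = 11011100, weight = 5.
  m = 1111 → c = 11111001, weight = 6.
Tally weights:
  weight 0: 1 codewords.
  weight 2: 1 codewords.
  weight 3: 4 codewords.
  weight 4: 3 codewords.
  weight 5: 4 codewords.
  weight 6: 3 codewords.
Minimum distance d = smallest w > 0 with A_w > 0 = 2.
Sanity: Σ A_w = 16 = 2^4 = 16 ✓.


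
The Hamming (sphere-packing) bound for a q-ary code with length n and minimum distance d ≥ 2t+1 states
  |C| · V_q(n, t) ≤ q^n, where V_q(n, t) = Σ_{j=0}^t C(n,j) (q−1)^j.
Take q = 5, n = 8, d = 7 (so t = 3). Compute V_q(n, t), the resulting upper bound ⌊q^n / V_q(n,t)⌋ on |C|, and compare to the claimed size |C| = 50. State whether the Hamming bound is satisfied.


V_q(n, t) = 4065, q^n = 390625, Hamming bound = 96, |C| = 50 ≤ bound (satisfied).

Step 1: Compute V_q(n, t) = Σ_{j=0}^3 C(n, j) (q−1)^j.
  j = 0: C(8,0)·(4)^0 = 1·1 = 1.
  j = 1: C(8,1)·(4)^1 = 8·4 = 32.
  j = 2: C(8,2)·(4)^2 = 28·16 = 448.
  j = 3: C(8,3)·(4)^3 = 56·64 = 3584.
  V_q(n, t) = 1 + 32 + 448 + 3584 = 4065.
Step 2: q^n = 5^8 = 390625.
Step 3: Hamming bound ⌊q^n / V_q(n,t)⌋ = ⌊390625/4065⌋ = 96.
Step 4: Compare |C| = 50 to 96: satisfied.
The claimed |C| lies below the Hamming bound.


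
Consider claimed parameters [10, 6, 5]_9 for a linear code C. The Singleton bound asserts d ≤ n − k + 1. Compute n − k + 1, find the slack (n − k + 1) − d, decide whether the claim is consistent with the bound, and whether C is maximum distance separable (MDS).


Singleton RHS = n − k + 1 = 5, slack = 0, bound satisfied, MDS.

Singleton bound: d ≤ n − k + 1.
Here n = 10, k = 6, so n − k + 1 = 5.
Given d = 5, check d ≤ 5: YES.
Slack = (n − k + 1) − d = 0.
The code is MDS (slack = 0).
Description: the claimed parameters are [10, 6, 5]_9; such a code would be MDS (meets Singleton bound).


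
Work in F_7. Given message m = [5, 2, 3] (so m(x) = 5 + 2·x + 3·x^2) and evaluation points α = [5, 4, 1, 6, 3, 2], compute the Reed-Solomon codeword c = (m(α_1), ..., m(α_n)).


c = [6, 5, 3, 6, 3, 0]

Message polynomial: m(x) = 5 + 2·x + 3·x^2 (mod 7).
For each evaluation point α_i, compute m(α_i) mod 7:
  α_1 = 5: Horner steps 3 → 3 → 6, so m(5) = 6.
  α_2 = 4: Horner steps 3 → 0 → 5, so m(4) = 5.
  α_3 = 1: Horner steps 3 → 5 → 3, so m(1) = 3.
  α_4 = 6: Horner steps 3 → 6 → 6, so m(6) = 6.
  α_5 = 3: Horner steps 3 → 4 → 3, so m(3) = 3.
  α_6 = 2: Horner steps 3 → 1 → 0, so m(2) = 0.
Codeword c = [6, 5, 3, 6, 3, 0] ∈ F_7^6.


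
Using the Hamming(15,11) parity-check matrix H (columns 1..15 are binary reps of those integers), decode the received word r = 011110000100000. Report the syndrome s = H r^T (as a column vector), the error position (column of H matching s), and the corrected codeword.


s = (1, 0, 1, 0)^T, error position = 10, corrected codeword c = 011110000000000

Compute s = H r^T mod 2 one row at a time:
  s_1 = 0 + 0 + 1 + 0 + 0 + 0 + 0 + 0 = 1 ≡ 1 (mod 2).
  s_2 = 1 + 1 + 0 + 0 + 0 + 0 + 0 + 0 = 2 ≡ 0 (mod 2).
  s_3 = 1 + 1 + 0 + 0 + 1 + 0 + 0 + 0 = 3 ≡ 1 (mod 2).
  s_4 = 0 + 1 + 1 + 0 + 0 + 0 + 0 + 0 = 2 ≡ 0 (mod 2).
s = (1, 0, 1, 0)^T — this equals column 10 of H (binary 1010), so error is at position 10.
Correct: flip bit 10 of r = 011110000100000 to get c = 011110000000000.


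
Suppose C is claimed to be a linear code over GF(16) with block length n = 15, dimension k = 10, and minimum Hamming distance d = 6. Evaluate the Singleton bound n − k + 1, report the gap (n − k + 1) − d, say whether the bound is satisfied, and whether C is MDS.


Singleton RHS = n − k + 1 = 6, slack = 0, bound satisfied, MDS.

Singleton bound: d ≤ n − k + 1.
Here n = 15, k = 10, so n − k + 1 = 6.
Given d = 6, check d ≤ 6: YES.
Slack = (n − k + 1) − d = 0.
The code is MDS (slack = 0).
Description: the claimed parameters are [15, 10, 6]_16; such a code would be MDS (meets Singleton bound).


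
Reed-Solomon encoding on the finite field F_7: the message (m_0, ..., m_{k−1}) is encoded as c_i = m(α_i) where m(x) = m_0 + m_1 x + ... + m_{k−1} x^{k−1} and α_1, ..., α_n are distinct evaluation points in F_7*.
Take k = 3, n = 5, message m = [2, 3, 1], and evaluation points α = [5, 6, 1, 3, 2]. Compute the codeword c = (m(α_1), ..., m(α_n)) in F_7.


c = [0, 0, 6, 6, 5]

Message polynomial: m(x) = 2 + 3·x + 1·x^2 (mod 7).
For each evaluation point α_i, compute m(α_i) mod 7:
  α_1 = 5: Horner steps 1 → 1 → 0, so m(5) = 0.
  α_2 = 6: Horner steps 1 → 2 → 0, so m(6) = 0.
  α_3 = 1: Horner steps 1 → 4 → 6, so m(1) = 6.
  α_4 = 3: Horner steps 1 → 6 → 6, so m(3) = 6.
  α_5 = 2: Horner steps 1 → 5 → 5, so m(2) = 5.
Codeword c = [0, 0, 6, 6, 5] ∈ F_7^5.


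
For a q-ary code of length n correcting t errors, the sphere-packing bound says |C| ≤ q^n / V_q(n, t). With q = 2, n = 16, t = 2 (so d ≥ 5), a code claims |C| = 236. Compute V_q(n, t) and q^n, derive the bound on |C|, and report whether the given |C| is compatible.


V_q(n, t) = 137, q^n = 65536, Hamming bound = 478, |C| = 236 ≤ bound (satisfied).

Step 1: Compute V_q(n, t) = Σ_{j=0}^2 C(n, j) (q−1)^j.
  j = 0: C(16,0)·(1)^0 = 1·1 = 1.
  j = 1: C(16,1)·(1)^1 = 16·1 = 16.
  j = 2: C(16,2)·(1)^2 = 120·1 = 120.
  V_q(n, t) = 1 + 16 + 120 = 137.
Step 2: q^n = 2^16 = 65536.
Step 3: Hamming bound ⌊q^n / V_q(n,t)⌋ = ⌊65536/137⌋ = 478.
Step 4: Compare |C| = 236 to 478: satisfied.
The claimed |C| lies below the Hamming bound.


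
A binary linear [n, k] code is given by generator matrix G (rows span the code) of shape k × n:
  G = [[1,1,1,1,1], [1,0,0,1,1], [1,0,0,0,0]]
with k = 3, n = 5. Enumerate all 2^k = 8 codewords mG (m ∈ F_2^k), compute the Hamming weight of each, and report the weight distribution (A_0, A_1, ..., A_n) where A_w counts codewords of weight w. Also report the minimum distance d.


Weight distribution: A_0 = 1, A_1 = 1, A_2 = 2, A_3 = 2, A_4 = 1, A_5 = 1. Minimum distance d = 1.

Enumerate all 2^3 = 8 messages m ∈ F_2^3.
For each, compute codeword c = mG in F_2^5, then tally its weight.
  m = 000 → c = 00000, weight = 0.
  m = 100 → c = 11111, weight = 5.
  m = 010 → c = 10011, weight = 3.
  m = 110 → c = 01100, weight = 2.
  m = 001 → c = 10000, weight = 1.
  m = 101 → c = 01111, weight = 4.
  m = 011 → c = 00011, weight = 2.
  m = 111 → c = 11100, weight = 3.
Tally weights:
  weight 0: 1 codewords.
  weight 1: 1 codewords.
  weight 2: 2 codewords.
  weight 3: 2 codewords.
  weight 4: 1 codewords.
  weight 5: 1 codewords.
Minimum distance d = smallest w > 0 with A_w > 0 = 1.
Sanity: Σ A_w = 8 = 2^3 = 8 ✓.


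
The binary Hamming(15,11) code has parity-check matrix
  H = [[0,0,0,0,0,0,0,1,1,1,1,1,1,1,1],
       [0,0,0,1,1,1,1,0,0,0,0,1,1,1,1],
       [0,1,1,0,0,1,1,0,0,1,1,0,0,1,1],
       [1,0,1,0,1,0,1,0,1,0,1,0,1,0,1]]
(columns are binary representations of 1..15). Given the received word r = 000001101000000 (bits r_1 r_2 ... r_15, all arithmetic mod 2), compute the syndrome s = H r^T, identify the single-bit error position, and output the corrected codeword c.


s = (1, 0, 0, 0)^T, error position = 8, corrected codeword c = 000001111000000

Compute s = H r^T mod 2 one row at a time:
  s_1 = 0 + 1 + 0 + 0 + 0 + 0 + 0 + 0 = 1 ≡ 1 (mod 2).
  s_2 = 0 + 0 + 1 + 1 + 0 + 0 + 0 + 0 = 2 ≡ 0 (mod 2).
  s_3 = 0 + 0 + 1 + 1 + 0 + 0 + 0 + 0 = 2 ≡ 0 (mod 2).
  s_4 = 0 + 0 + 0 + 1 + 1 + 0 + 0 + 0 = 2 ≡ 0 (mod 2).
s = (1, 0, 0, 0)^T — this equals column 8 of H (binary 1000), so error is at position 8.
Correct: flip bit 8 of r = 000001101000000 to get c = 000001111000000.


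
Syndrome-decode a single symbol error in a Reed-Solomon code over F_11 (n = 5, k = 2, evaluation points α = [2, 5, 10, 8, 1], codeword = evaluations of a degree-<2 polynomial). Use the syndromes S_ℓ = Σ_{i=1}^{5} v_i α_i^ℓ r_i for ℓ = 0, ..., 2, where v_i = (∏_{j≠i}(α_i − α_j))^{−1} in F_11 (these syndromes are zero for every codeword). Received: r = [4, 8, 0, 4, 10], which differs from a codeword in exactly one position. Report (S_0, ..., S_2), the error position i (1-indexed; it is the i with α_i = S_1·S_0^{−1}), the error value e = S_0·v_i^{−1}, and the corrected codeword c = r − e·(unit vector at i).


S = (3, 2, 5), error at position 4, error magnitude e = 3, c = [4, 8, 0, 1, 10].

Step 1: column multipliers v_i = (∏_{j≠i}(α_i − α_j))^{−1} mod 11.
  i = 1 (α = 2): (2−5)(2−10)(2−8)(2−1) = (−3)·(−8)·(−6)·1 = −144 ≡ 10, so v_1 = 10^{−1} = 10 (mod 11).
  i = 2 (α = 5): (5−2)(5−10)(5−8)(5−1) = 3·(−5)·(−3)·4 = 180 ≡ 4, so v_2 = 4^{−1} = 3 (mod 11).
  i = 3 (α = 10): (10−2)(10−5)(10−8)(10−1) = 8·5·2·9 = 720 ≡ 5, so v_3 = 5^{−1} = 9 (mod 11).
  i = 4 (α = 8): (8−2)(8−5)(8−10)(8−1) = 6·3·(−2)·7 = −252 ≡ 1, so v_4 = 1^{−1} = 1 (mod 11).
  i = 5 (α = 1): (1−2)(1−5)(1−10)(1−8) = (−1)·(−4)·(−9)·(−7) = 252 ≡ 10, so v_5 = 10^{−1} = 10 (mod 11).
  v = [10, 3, 9, 1, 10].
Step 2: syndromes of r = [4, 8, 0, 4, 10] (all sums mod 11).
  S_0 = Σ v_i r_i = 10·4 + 3·8 + 9·0 + 1·4 + 10·10 = 168 ≡ 3.
  S_1 = Σ v_i α_i r_i = 10·2·4 + 3·5·8 + 9·10·0 + 1·8·4 + 10·1·10 = 332 ≡ 2.
  α_i^2 mod 11 = [4, 3, 1, 9, 1].
  S_2 = Σ v_i α_i^2 r_i = 10·4·4 + 3·3·8 + 9·1·0 + 1·9·4 + 10·1·10 = 368 ≡ 5.
  S = (3, 2, 5) ≠ 0, so r is not a codeword (an error is present).
Step 3: locate the error. For a single error e at position i, S_ℓ = v_i·e·α_i^ℓ, so α_err = S_1/S_0.
  S_0^{−1} = 3^{−1} = 4 (mod 11), so α_err = 2·4 = 8 ≡ 8 = α_4. Error position i = 4.
  Consistency check: S_2/S_1 = 5·6 = 30 ≡ 8 = α_err ✓ (single-error assumption holds).
Step 4: error magnitude e = S_0/v_4 = S_0·∏_{j≠4}(α_4 − α_j) = 3·1 = 3 ≡ 3 (mod 11).
Step 5: correct position 4: c_4 = r_4 − e = 4 − 3 ≡ 1 (mod 11). Hence c = [4, 8, 0, 1, 10].
  Check: interpolating c through the α_i gives m(x) = 5 + 5·x (degree < 2) with m(α_i) = c_i for every i, so c is indeed a codeword.


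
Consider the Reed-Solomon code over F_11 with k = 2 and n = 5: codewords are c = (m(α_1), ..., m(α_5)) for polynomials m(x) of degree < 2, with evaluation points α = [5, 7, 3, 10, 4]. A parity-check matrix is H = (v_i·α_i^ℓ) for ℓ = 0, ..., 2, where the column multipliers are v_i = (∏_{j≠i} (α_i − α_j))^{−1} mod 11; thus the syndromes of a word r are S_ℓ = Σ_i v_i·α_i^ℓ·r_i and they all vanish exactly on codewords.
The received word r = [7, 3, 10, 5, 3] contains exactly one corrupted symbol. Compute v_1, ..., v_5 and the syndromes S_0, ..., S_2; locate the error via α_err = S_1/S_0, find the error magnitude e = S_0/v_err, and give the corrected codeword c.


S = (2, 3, 10), error at position 2, error magnitude e = 10, c = [7, 4, 10, 5, 3].

Step 1: column multipliers v_i = (∏_{j≠i}(α_i − α_j))^{−1} mod 11.
  i = 1 (α = 5): (5−7)(5−3)(5−10)(5−4) = (−2)·2·(−5)·1 = 20 ≡ 9, so v_1 = 9^{−1} = 5 (mod 11).
  i = 2 (α = 7): (7−5)(7−3)(7−10)(7−4) = 2·4·(−3)·3 = −72 ≡ 5, so v_2 = 5^{−1} = 9 (mod 11).
  i = 3 (α = 3): (3−5)(3−7)(3−10)(3−4) = (−2)·(−4)·(−7)·(−1) = 56 ≡ 1, so v_3 = 1^{−1} = 1 (mod 11).
  i = 4 (α = 10): (10−5)(10−7)(10−3)(10−4) = 5·3·7·6 = 630 ≡ 3, so v_4 = 3^{−1} = 4 (mod 11).
  i = 5 (α = 4): (4−5)(4−7)(4−3)(4−10) = (−1)·(−3)·1·(−6) = −18 ≡ 4, so v_5 = 4^{−1} = 3 (mod 11).
  v = [5, 9, 1, 4, 3].
Step 2: syndromes of r = [7, 3, 10, 5, 3] (all sums mod 11).
  S_0 = Σ v_i r_i = 5·7 + 9·3 + 1·10 + 4·5 + 3·3 = 101 ≡ 2.
  S_1 = Σ v_i α_i r_i = 5·5·7 + 9·7·3 + 1·3·10 + 4·10·5 + 3·4·3 = 630 ≡ 3.
  α_i^2 mod 11 = [3, 5, 9, 1, 5].
  S_2 = Σ v_i α_i^2 r_i = 5·3·7 + 9·5·3 + 1·9·10 + 4·1·5 + 3·5·3 = 395 ≡ 10.
  S = (2, 3, 10) ≠ 0, so r is not a codeword (an error is present).
Step 3: locate the error. For a single error e at position i, S_ℓ = v_i·e·α_i^ℓ, so α_err = S_1/S_0.
  S_0^{−1} = 2^{−1} = 6 (mod 11), so α_err = 3·6 = 18 ≡ 7 = α_2. Error position i = 2.
  Consistency check: S_2/S_1 = 10·4 = 40 ≡ 7 = α_err ✓ (single-error assumption holds).
Step 4: error magnitude e = S_0/v_2 = S_0·∏_{j≠2}(α_2 − α_j) = 2·5 = 10 ≡ 10 (mod 11).
Step 5: correct position 2: c_2 = r_2 − e = 3 − 10 ≡ 4 (mod 11). Hence c = [7, 4, 10, 5, 3].
  Check: interpolating c through the α_i gives m(x) = 9 + 4·x (degree < 2) with m(α_i) = c_i for every i, so c is indeed a codeword.


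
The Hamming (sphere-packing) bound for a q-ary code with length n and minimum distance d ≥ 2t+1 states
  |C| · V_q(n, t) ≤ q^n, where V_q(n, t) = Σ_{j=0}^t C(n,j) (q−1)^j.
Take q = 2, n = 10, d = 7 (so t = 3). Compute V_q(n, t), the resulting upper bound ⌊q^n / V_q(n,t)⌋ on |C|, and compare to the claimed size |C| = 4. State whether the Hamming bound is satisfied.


V_q(n, t) = 176, q^n = 1024, Hamming bound = 5, |C| = 4 ≤ bound (satisfied).

Step 1: Compute V_q(n, t) = Σ_{j=0}^3 C(n, j) (q−1)^j.
  j = 0: C(10,0)·(1)^0 = 1·1 = 1.
  j = 1: C(10,1)·(1)^1 = 10·1 = 10.
  j = 2: C(10,2)·(1)^2 = 45·1 = 45.
  j = 3: C(10,3)·(1)^3 = 120·1 = 120.
  V_q(n, t) = 1 + 10 + 45 + 120 = 176.
Step 2: q^n = 2^10 = 1024.
Step 3: Hamming bound ⌊q^n / V_q(n,t)⌋ = ⌊1024/176⌋ = 5.
Step 4: Compare |C| = 4 to 5: satisfied.
The claimed |C| lies below the Hamming bound.


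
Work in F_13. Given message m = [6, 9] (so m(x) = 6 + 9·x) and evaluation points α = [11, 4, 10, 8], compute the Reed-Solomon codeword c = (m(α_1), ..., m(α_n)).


c = [1, 3, 5, 0]

Message polynomial: m(x) = 6 + 9·x (mod 13).
For each evaluation point α_i, compute m(α_i) mod 13:
  α_1 = 11: Horner steps 9 → 1, so m(11) = 1.
  α_2 = 4: Horner steps 9 → 3, so m(4) = 3.
  α_3 = 10: Horner steps 9 → 5, so m(10) = 5.
  α_4 = 8: Horner steps 9 → 0, so m(8) = 0.
Codeword c = [1, 3, 5, 0] ∈ F_13^4.


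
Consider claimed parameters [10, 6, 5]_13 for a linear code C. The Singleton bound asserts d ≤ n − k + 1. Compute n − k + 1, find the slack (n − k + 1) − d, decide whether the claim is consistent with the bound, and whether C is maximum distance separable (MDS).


Singleton RHS = n − k + 1 = 5, slack = 0, bound satisfied, MDS.

Singleton bound: d ≤ n − k + 1.
Here n = 10, k = 6, so n − k + 1 = 5.
Given d = 5, check d ≤ 5: YES.
Slack = (n − k + 1) − d = 0.
The code is MDS (slack = 0).
Description: the claimed parameters are [10, 6, 5]_13; such a code would be MDS (meets Singleton bound).


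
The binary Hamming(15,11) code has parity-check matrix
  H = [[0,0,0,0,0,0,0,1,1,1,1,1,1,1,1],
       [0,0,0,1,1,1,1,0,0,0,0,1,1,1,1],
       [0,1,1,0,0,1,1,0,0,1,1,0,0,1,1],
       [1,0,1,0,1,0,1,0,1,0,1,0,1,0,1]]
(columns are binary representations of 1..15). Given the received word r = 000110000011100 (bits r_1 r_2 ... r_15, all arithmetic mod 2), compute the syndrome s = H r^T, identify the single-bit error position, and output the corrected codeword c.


s = (1, 0, 1, 1)^T, error position = 11, corrected codeword c = 000110000001100

Compute s = H r^T mod 2 one row at a time:
  s_1 = 0 + 0 + 0 + 1 + 1 + 1 + 0 + 0 = 3 ≡ 1 (mod 2).
  s_2 = 1 + 1 + 0 + 0 + 1 + 1 + 0 + 0 = 4 ≡ 0 (mod 2).
  s_3 = 0 + 0 + 0 + 0 + 0 + 1 + 0 + 0 = 1 ≡ 1 (mod 2).
  s_4 = 0 + 0 + 1 + 0 + 0 + 1 + 1 + 0 = 3 ≡ 1 (mod 2).
s = (1, 0, 1, 1)^T — this equals column 11 of H (binary 1011), so error is at position 11.
Correct: flip bit 11 of r = 000110000011100 to get c = 000110000001100.


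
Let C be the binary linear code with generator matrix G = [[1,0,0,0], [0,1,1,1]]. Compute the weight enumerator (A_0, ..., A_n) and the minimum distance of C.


Weight distribution: A_0 = 1, A_1 = 1, A_3 = 1, A_4 = 1. Minimum distance d = 1.

Enumerate all 2^2 = 4 messages m ∈ F_2^2.
For each, compute codeword c = mG in F_2^4, then tally its weight.
  m = 00 → c = 0000, weight = 0.
  m = 10 → c = 1000, weight = 1.
  m = 01 → c = 0111, weight = 3.
  m = 11 → c = 1111, weight = 4.
Tally weights:
  weight 0: 1 codewords.
  weight 1: 1 codewords.
  weight 3: 1 codewords.
  weight 4: 1 codewords.
Minimum distance d = smallest w > 0 with A_w > 0 = 1.
Sanity: Σ A_w = 4 = 2^2 = 4 ✓.


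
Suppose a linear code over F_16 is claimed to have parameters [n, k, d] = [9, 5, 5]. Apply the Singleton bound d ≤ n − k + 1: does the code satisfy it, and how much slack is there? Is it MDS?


Singleton RHS = n − k + 1 = 5, slack = 0, bound satisfied, MDS.

Singleton bound: d ≤ n − k + 1.
Here n = 9, k = 5, so n − k + 1 = 5.
Given d = 5, check d ≤ 5: YES.
Slack = (n − k + 1) − d = 0.
The code is MDS (slack = 0).
Description: the claimed parameters are [9, 5, 5]_16; such a code would be MDS (meets Singleton bound).


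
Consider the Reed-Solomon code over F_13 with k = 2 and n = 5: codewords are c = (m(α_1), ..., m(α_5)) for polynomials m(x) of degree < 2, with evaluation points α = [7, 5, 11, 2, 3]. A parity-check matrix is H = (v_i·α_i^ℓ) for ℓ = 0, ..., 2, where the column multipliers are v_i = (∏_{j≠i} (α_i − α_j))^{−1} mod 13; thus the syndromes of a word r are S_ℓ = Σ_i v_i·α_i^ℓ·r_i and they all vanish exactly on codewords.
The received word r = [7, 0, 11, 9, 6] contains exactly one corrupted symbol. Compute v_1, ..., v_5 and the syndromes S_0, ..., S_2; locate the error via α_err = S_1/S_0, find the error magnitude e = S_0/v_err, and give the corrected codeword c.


S = (10, 6, 1), error at position 3, error magnitude e = 3, c = [7, 0, 8, 9, 6].

Step 1: column multipliers v_i = (∏_{j≠i}(α_i − α_j))^{−1} mod 13.
  i = 1 (α = 7): (7−5)(7−11)(7−2)(7−3) = 2·(−4)·5·4 = −160 ≡ 9, so v_1 = 9^{−1} = 3 (mod 13).
  i = 2 (α = 5): (5−7)(5−11)(5−2)(5−3) = (−2)·(−6)·3·2 = 72 ≡ 7, so v_2 = 7^{−1} = 2 (mod 13).
  i = 3 (α = 11): (11−7)(11−5)(11−2)(11−3) = 4·6·9·8 = 1728 ≡ 12, so v_3 = 12^{−1} = 12 (mod 13).
  i = 4 (α = 2): (2−7)(2−5)(2−11)(2−3) = (−5)·(−3)·(−9)·(−1) = 135 ≡ 5, so v_4 = 5^{−1} = 8 (mod 13).
  i = 5 (α = 3): (3−7)(3−5)(3−11)(3−2) = (−4)·(−2)·(−8)·1 = −64 ≡ 1, so v_5 = 1^{−1} = 1 (mod 13).
  v = [3, 2, 12, 8, 1].
Step 2: syndromes of r = [7, 0, 11, 9, 6] (all sums mod 13).
  S_0 = Σ v_i r_i = 3·7 + 2·0 + 12·11 + 8·9 + 1·6 = 231 ≡ 10.
  S_1 = Σ v_i α_i r_i = 3·7·7 + 2·5·0 + 12·11·11 + 8·2·9 + 1·3·6 = 1761 ≡ 6.
  α_i^2 mod 13 = [10, 12, 4, 4, 9].
  S_2 = Σ v_i α_i^2 r_i = 3·10·7 + 2·12·0 + 12·4·11 + 8·4·9 + 1·9·6 = 1080 ≡ 1.
  S = (10, 6, 1) ≠ 0, so r is not a codeword (an error is present).
Step 3: locate the error. For a single error e at position i, S_ℓ = v_i·e·α_i^ℓ, so α_err = S_1/S_0.
  S_0^{−1} = 10^{−1} = 4 (mod 13), so α_err = 6·4 = 24 ≡ 11 = α_3. Error position i = 3.
  Consistency check: S_2/S_1 = 1·11 = 11 ≡ 11 = α_err ✓ (single-error assumption holds).
Step 4: error magnitude e = S_0/v_3 = S_0·∏_{j≠3}(α_3 − α_j) = 10·12 = 120 ≡ 3 (mod 13).
Step 5: correct position 3: c_3 = r_3 − e = 11 − 3 ≡ 8 (mod 13). Hence c = [7, 0, 8, 9, 6].
  Check: interpolating c through the α_i gives m(x) = 2 + 10·x (degree < 2) with m(α_i) = c_i for every i, so c is indeed a codeword.


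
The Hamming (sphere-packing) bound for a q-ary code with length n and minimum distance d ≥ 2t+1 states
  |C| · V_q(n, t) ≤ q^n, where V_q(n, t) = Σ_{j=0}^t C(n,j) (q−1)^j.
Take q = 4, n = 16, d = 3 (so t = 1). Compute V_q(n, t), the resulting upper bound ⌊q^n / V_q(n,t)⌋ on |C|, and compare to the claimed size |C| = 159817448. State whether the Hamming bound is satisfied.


V_q(n, t) = 49, q^n = 4294967296, Hamming bound = 87652393, |C| = 159817448 > bound (violated).

Step 1: Compute V_q(n, t) = Σ_{j=0}^1 C(n, j) (q−1)^j.
  j = 0: C(16,0)·(3)^0 = 1·1 = 1.
  j = 1: C(16,1)·(3)^1 = 16·3 = 48.
  V_q(n, t) = 1 + 48 = 49.
Step 2: q^n = 4^16 = 4294967296.
Step 3: Hamming bound ⌊q^n / V_q(n,t)⌋ = ⌊4294967296/49⌋ = 87652393.
Step 4: Compare |C| = 159817448 to 87652393: violated.
The claimed |C| lies above the Hamming bound, so no 4-ary code of length 16 with d ≥ 3 can have 159817448 codewords.


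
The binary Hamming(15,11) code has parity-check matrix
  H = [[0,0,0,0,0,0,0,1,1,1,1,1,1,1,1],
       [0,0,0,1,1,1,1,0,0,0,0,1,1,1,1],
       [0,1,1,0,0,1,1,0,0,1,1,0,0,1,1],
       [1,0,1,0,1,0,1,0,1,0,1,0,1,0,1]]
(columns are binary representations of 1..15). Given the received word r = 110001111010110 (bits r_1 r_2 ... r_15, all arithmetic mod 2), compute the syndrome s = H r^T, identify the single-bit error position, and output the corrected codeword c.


s = (1, 0, 1, 1)^T, error position = 11, corrected codeword c = 110001111000110

Compute s = H r^T mod 2 one row at a time:
  s_1 = 1 + 1 + 0 + 1 + 0 + 1 + 1 + 0 = 5 ≡ 1 (mod 2).
  s_2 = 0 + 0 + 1 + 1 + 0 + 1 + 1 + 0 = 4 ≡ 0 (mod 2).
  s_3 = 1 + 0 + 1 + 1 + 0 + 1 + 1 + 0 = 5 ≡ 1 (mod 2).
  s_4 = 1 + 0 + 0 + 1 + 1 + 1 + 1 + 0 = 5 ≡ 1 (mod 2).
s = (1, 0, 1, 1)^T — this equals column 11 of H (binary 1011), so error is at position 11.
Correct: flip bit 11 of r = 110001111010110 to get c = 110001111000110.


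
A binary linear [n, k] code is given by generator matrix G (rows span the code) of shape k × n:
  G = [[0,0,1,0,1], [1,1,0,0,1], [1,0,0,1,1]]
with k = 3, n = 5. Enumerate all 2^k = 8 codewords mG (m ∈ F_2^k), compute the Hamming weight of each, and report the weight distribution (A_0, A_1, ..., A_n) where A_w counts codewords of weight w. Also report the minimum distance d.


Weight distribution: A_0 = 1, A_2 = 2, A_3 = 4, A_4 = 1. Minimum distance d = 2.

Enumerate all 2^3 = 8 messages m ∈ F_2^3.
For each, compute codeword c = mG in F_2^5, then tally its weight.
  m = 000 → c = 00000, weight = 0.
  m = 100 → c = 00101, weight = 2.
  m = 010 → c = 11001, weight = 3.
  m = 110 → c = 11100, weight = 3.
  m = 001 → c = 10011, weight = 3.
  m = 101 → c = 10110, weight = 3.
  m = 011 → c = 01010, weight = 2.
  m = 111 → c = 01111, weight = 4.
Tally weights:
  weight 0: 1 codewords.
  weight 2: 2 codewords.
  weight 3: 4 codewords.
  weight 4: 1 codewords.
Minimum distance d = smallest w > 0 with A_w > 0 = 2.
Sanity: Σ A_w = 8 = 2^3 = 8 ✓.


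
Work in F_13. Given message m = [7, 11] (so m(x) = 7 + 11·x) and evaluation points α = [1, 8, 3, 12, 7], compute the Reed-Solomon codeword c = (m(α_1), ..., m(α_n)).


c = [5, 4, 1, 9, 6]

Message polynomial: m(x) = 7 + 11·x (mod 13).
For each evaluation point α_i, compute m(α_i) mod 13:
  α_1 = 1: Horner steps 11 → 5, so m(1) = 5.
  α_2 = 8: Horner steps 11 → 4, so m(8) = 4.
  α_3 = 3: Horner steps 11 → 1, so m(3) = 1.
  α_4 = 12: Horner steps 11 → 9, so m(12) = 9.
  α_5 = 7: Horner steps 11 → 6, so m(7) = 6.
Codeword c = [5, 4, 1, 9, 6] ∈ F_13^5.


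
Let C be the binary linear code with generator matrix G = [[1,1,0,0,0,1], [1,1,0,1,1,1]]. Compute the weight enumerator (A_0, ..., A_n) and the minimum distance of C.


Weight distribution: A_0 = 1, A_2 = 1, A_3 = 1, A_5 = 1. Minimum distance d = 2.

Enumerate all 2^2 = 4 messages m ∈ F_2^2.
For each, compute codeword c = mG in F_2^6, then tally its weight.
  m = 00 → c = 000000, weight = 0.
  m = 10 → c = 110001, weight = 3.
  m = 01 → c = 110111, weight = 5.
  m = 11 → c = 000110, weight = 2.
Tally weights:
  weight 0: 1 codewords.
  weight 2: 1 codewords.
  weight 3: 1 codewords.
  weight 5: 1 codewords.
Minimum distance d = smallest w > 0 with A_w > 0 = 2.
Sanity: Σ A_w = 4 = 2^2 = 4 ✓.


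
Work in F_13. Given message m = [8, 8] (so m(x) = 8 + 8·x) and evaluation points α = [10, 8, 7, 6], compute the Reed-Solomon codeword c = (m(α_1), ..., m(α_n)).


c = [10, 7, 12, 4]

Message polynomial: m(x) = 8 + 8·x (mod 13).
For each evaluation point α_i, compute m(α_i) mod 13:
  α_1 = 10: Horner steps 8 → 10, so m(10) = 10.
  α_2 = 8: Horner steps 8 → 7, so m(8) = 7.
  α_3 = 7: Horner steps 8 → 12, so m(7) = 12.
  α_4 = 6: Horner steps 8 → 4, so m(6) = 4.
Codeword c = [10, 7, 12, 4] ∈ F_13^4.


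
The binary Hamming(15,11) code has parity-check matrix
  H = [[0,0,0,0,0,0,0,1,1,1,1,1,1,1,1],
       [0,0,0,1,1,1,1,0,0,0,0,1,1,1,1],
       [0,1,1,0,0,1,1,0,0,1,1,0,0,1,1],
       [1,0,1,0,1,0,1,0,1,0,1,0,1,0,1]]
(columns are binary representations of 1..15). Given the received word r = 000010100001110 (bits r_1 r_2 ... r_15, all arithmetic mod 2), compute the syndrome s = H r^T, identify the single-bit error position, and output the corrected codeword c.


s = (1, 1, 0, 1)^T, error position = 13, corrected codeword c = 000010100001010

Compute s = H r^T mod 2 one row at a time:
  s_1 = 0 + 0 + 0 + 0 + 1 + 1 + 1 + 0 = 3 ≡ 1 (mod 2).
  s_2 = 0 + 1 + 0 + 1 + 1 + 1 + 1 + 0 = 5 ≡ 1 (mod 2).
  s_3 = 0 + 0 + 0 + 1 + 0 + 0 + 1 + 0 = 2 ≡ 0 (mod 2).
  s_4 = 0 + 0 + 1 + 1 + 0 + 0 + 1 + 0 = 3 ≡ 1 (mod 2).
s = (1, 1, 0, 1)^T — this equals column 13 of H (binary 1101), so error is at position 13.
Correct: flip bit 13 of r = 000010100001110 to get c = 000010100001010.


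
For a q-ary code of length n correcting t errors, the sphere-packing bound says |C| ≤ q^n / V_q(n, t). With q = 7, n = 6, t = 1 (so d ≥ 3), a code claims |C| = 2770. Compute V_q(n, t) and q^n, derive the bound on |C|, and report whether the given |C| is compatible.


V_q(n, t) = 37, q^n = 117649, Hamming bound = 3179, |C| = 2770 ≤ bound (satisfied).

Step 1: Compute V_q(n, t) = Σ_{j=0}^1 C(n, j) (q−1)^j.
  j = 0: C(6,0)·(6)^0 = 1·1 = 1.
  j = 1: C(6,1)·(6)^1 = 6·6 = 36.
  V_q(n, t) = 1 + 36 = 37.
Step 2: q^n = 7^6 = 117649.
Step 3: Hamming bound ⌊q^n / V_q(n,t)⌋ = ⌊117649/37⌋ = 3179.
Step 4: Compare |C| = 2770 to 3179: satisfied.
The claimed |C| lies below the Hamming bound.


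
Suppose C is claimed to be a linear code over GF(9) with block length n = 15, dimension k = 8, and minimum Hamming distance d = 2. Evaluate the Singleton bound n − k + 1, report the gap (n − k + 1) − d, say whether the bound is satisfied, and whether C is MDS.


Singleton RHS = n − k + 1 = 8, slack = 6, bound satisfied, not MDS.

Singleton bound: d ≤ n − k + 1.
Here n = 15, k = 8, so n − k + 1 = 8.
Given d = 2, check d ≤ 8: YES.
Slack = (n − k + 1) − d = 6.
The code is NOT MDS (slack = 6 > 0).
Description: the claimed parameters are [15, 8, 2]_9; such a code would be non-MDS.


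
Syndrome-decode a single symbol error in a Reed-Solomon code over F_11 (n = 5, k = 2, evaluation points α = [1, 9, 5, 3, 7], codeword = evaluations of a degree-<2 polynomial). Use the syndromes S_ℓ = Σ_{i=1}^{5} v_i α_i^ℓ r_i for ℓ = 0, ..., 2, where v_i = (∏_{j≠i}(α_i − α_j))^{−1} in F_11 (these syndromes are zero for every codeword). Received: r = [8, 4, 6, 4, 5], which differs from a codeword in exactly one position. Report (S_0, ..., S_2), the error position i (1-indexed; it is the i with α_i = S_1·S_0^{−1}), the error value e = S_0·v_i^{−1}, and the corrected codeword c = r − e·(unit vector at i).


S = (10, 8, 2), error at position 4, error magnitude e = 8, c = [8, 4, 6, 7, 5].

Step 1: column multipliers v_i = (∏_{j≠i}(α_i − α_j))^{−1} mod 11.
  i = 1 (α = 1): (1−9)(1−5)(1−3)(1−7) = (−8)·(−4)·(−2)·(−6) = 384 ≡ 10, so v_1 = 10^{−1} = 10 (mod 11).
  i = 2 (α = 9): (9−1)(9−5)(9−3)(9−7) = 8·4·6·2 = 384 ≡ 10, so v_2 = 10^{−1} = 10 (mod 11).
  i = 3 (α = 5): (5−1)(5−9)(5−3)(5−7) = 4·(−4)·2·(−2) = 64 ≡ 9, so v_3 = 9^{−1} = 5 (mod 11).
  i = 4 (α = 3): (3−1)(3−9)(3−5)(3−7) = 2·(−6)·(−2)·(−4) = −96 ≡ 3, so v_4 = 3^{−1} = 4 (mod 11).
  i = 5 (α = 7): (7−1)(7−9)(7−5)(7−3) = 6·(−2)·2·4 = −96 ≡ 3, so v_5 = 3^{−1} = 4 (mod 11).
  v = [10, 10, 5, 4, 4].
Step 2: syndromes of r = [8, 4, 6, 4, 5] (all sums mod 11).
  S_0 = Σ v_i r_i = 10·8 + 10·4 + 5·6 + 4·4 + 4·5 = 186 ≡ 10.
  S_1 = Σ v_i α_i r_i = 10·1·8 + 10·9·4 + 5·5·6 + 4·3·4 + 4·7·5 = 778 ≡ 8.
  α_i^2 mod 11 = [1, 4, 3, 9, 5].
  S_2 = Σ v_i α_i^2 r_i = 10·1·8 + 10·4·4 + 5·3·6 + 4·9·4 + 4·5·5 = 574 ≡ 2.
  S = (10, 8, 2) ≠ 0, so r is not a codeword (an error is present).
Step 3: locate the error. For a single error e at position i, S_ℓ = v_i·e·α_i^ℓ, so α_err = S_1/S_0.
  S_0^{−1} = 10^{−1} = 10 (mod 11), so α_err = 8·10 = 80 ≡ 3 = α_4. Error position i = 4.
  Consistency check: S_2/S_1 = 2·7 = 14 ≡ 3 = α_err ✓ (single-error assumption holds).
Step 4: error magnitude e = S_0/v_4 = S_0·∏_{j≠4}(α_4 − α_j) = 10·3 = 30 ≡ 8 (mod 11).
Step 5: correct position 4: c_4 = r_4 − e = 4 − 8 ≡ 7 (mod 11). Hence c = [8, 4, 6, 7, 5].
  Check: interpolating c through the α_i gives m(x) = 3 + 5·x (degree < 2) with m(α_i) = c_i for every i, so c is indeed a codeword.


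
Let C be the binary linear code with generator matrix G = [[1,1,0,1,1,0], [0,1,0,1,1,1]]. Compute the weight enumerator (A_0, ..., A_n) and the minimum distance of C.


Weight distribution: A_0 = 1, A_2 = 1, A_4 = 2. Minimum distance d = 2.

Enumerate all 2^2 = 4 messages m ∈ F_2^2.
For each, compute codeword c = mG in F_2^6, then tally its weight.
  m = 00 → c = 000000, weight = 0.
  m = 10 → c = 110110, weight = 4.
  m = 01 → c = 010111, weight = 4.
  m = 11 → c = 100001, weight = 2.
Tally weights:
  weight 0: 1 codewords.
  weight 2: 1 codewords.
  weight 4: 2 codewords.
Minimum distance d = smallest w > 0 with A_w > 0 = 2.
Sanity: Σ A_w = 4 = 2^2 = 4 ✓.


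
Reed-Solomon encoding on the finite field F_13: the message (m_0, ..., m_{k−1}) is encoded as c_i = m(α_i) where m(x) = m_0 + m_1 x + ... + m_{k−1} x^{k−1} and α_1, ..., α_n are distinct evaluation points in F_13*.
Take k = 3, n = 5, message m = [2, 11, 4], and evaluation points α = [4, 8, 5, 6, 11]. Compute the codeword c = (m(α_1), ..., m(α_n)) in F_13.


c = [6, 8, 1, 4, 9]

Message polynomial: m(x) = 2 + 11·x + 4·x^2 (mod 13).
For each evaluation point α_i, compute m(α_i) mod 13:
  α_1 = 4: Horner steps 4 → 1 → 6, so m(4) = 6.
  α_2 = 8: Horner steps 4 → 4 → 8, so m(8) = 8.
  α_3 = 5: Horner steps 4 → 5 → 1, so m(5) = 1.
  α_4 = 6: Horner steps 4 → 9 → 4, so m(6) = 4.
  α_5 = 11: Horner steps 4 → 3 → 9, so m(11) = 9.
Codeword c = [6, 8, 1, 4, 9] ∈ F_13^5.
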